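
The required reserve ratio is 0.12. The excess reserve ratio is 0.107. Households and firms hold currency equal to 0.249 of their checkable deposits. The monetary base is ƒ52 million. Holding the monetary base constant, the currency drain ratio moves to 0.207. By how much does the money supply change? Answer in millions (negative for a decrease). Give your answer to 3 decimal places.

Initially m₁ = (1 + 0.249) / (0.12 + 0.107 + 0.249) ≈ 2.623950, so M₁ = 2.623950 × 52 = 136.4454 million.
After the change m₂ = (1 + 0.207) / (0.12 + 0.107 + 0.207) ≈ 2.781106, so M₂ = 2.781106 × 52 ≈ 144.6175 million.
ΔM = M₂ − M₁ = 144.6175 − 136.4454 = 8.1721 million.

ƒ8.172 million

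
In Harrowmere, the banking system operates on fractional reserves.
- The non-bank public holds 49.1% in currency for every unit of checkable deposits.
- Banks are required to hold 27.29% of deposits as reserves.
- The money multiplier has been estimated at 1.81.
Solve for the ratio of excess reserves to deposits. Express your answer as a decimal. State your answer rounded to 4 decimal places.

Using m = 1.81. Since m = (1 + c)/(c + rr + e), the denominator satisfies c + rr + e = (1 + c)/m = (1 + 0.491) / 1.81 ≈ 0.823757.
With c = 0.491 and rr = 0.2729, the ratio of excess reserves to deposits is 0.823757 − 0.491 − 0.2729 = 0.059857.

0.0599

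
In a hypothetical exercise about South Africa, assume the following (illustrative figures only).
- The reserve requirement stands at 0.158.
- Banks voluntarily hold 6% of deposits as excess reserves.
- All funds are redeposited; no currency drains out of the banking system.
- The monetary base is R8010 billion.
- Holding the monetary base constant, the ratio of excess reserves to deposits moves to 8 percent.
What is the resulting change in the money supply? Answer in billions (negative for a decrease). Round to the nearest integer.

-3088 billion

Initially m₁ = 1 / (0.158 + 0.06) ≈ 4.58716, so M₁ = 4.58716 × 8010 = 36743.1516 billion.
After the change m₂ = 1 / (0.158 + 0.08) ≈ 4.20168, so M₂ = 4.20168 × 8010 = 33655.4568 billion.
ΔM = M₂ − M₁ = 33655.4568 − 36743.1516 = -3087.6948 billion.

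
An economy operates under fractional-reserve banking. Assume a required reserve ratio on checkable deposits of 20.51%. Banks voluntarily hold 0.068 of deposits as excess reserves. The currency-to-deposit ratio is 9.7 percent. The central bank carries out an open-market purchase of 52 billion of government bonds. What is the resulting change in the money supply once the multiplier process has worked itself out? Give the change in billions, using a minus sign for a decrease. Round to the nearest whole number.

The money multiplier is m = (1 + c) / (rr + e + c) = (1 + 0.097) / (0.2051 + 0.068 + 0.097) ≈ 2.9641.
The purchase adds 52 billion of base, so ΔM = m × ΔMB = 2.9641 × (+52) = 154.1332 billion.

154 billion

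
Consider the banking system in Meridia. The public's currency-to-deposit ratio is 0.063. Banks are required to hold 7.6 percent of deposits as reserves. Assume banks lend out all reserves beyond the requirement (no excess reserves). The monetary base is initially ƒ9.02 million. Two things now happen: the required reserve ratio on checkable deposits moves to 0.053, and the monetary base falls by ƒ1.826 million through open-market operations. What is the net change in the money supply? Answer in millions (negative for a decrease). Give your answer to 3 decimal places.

Before: m₁ = (1 + 0.063) / (0.076 + 0.063) ≈ 7.64748, MB₁ = 9.02, so M₁ = 7.64748 × 9.02 ≈ 68.9803 million.
After: m₂ = (1 + 0.063) / (0.053 + 0.063) ≈ 9.16379, MB₂ = 9.02 − 1.826 = 7.194, so M₂ = 9.16379 × 7.194 ≈ 65.9243 million.
ΔM = M₂ − M₁ = 65.9243 − 68.9803 = -3.056 million.

-3.056 million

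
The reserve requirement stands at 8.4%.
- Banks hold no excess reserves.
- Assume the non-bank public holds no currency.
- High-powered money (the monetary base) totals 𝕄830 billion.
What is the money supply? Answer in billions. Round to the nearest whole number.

With no currency drain or excess reserves, the money multiplier is m = 1/rr = 1/0.084 ≈ 11.9048.
Money supply M = m × MB = 11.9048 × 830 = 9880.984 billion.

𝕄9881 billion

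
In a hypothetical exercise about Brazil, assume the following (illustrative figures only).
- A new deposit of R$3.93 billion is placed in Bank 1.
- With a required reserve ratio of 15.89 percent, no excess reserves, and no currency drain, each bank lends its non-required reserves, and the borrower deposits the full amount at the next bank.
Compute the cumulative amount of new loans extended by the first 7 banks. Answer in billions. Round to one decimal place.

R$14.6 billion

Bank i lends (1 − rr)^i of the original deposit: Bank 1 lends 3.93·0.8411 ≈ 3.3055, Bank 2 lends 3.93·0.8411² ≈ 2.7803, and so on.
Summing a geometric series: total = 3.93·[0.8411·(1 − 0.8411^7) / (1 − 0.8411)] ≈ 14.6074 billion.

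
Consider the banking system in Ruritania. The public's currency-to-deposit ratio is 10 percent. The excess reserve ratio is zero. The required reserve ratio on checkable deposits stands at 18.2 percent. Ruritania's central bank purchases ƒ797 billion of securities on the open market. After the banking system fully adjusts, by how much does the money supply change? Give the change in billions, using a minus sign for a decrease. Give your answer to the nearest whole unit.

The money multiplier is m = (1 + c) / (rr + c) = (1 + 0.1) / (0.182 + 0.1) ≈ 3.9007.
The purchase adds 797 billion of base, so ΔM = m × ΔMB = 3.9007 × (+797) = 3108.8579 billion.

ƒ3109 billion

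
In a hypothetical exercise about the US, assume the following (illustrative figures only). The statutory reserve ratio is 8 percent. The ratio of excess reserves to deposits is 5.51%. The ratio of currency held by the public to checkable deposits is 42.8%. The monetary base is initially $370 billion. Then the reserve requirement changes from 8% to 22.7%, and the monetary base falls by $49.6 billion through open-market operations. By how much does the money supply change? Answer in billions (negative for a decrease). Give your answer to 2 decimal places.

Before: m₁ = (1 + 0.428) / (0.08 + 0.0551 + 0.428) ≈ 2.535962, MB₁ = 370, so M₁ = 2.535962 × 370 ≈ 938.3059 billion.
After: m₂ = (1 + 0.428) / (0.227 + 0.0551 + 0.428) ≈ 2.010984, MB₂ = 370 − 49.6 = 320.4, so M₂ = 2.010984 × 320.4 ≈ 644.3193 billion.
ΔM = M₂ − M₁ = 644.3193 − 938.3059 = -293.9866 billion.

-293.99 billion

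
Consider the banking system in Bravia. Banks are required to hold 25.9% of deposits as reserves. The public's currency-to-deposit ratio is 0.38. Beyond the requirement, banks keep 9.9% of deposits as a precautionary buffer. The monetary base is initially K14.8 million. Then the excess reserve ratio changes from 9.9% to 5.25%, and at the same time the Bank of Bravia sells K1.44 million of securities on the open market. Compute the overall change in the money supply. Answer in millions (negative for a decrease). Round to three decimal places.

Before: m₁ = (1 + 0.38) / (0.259 + 0.099 + 0.38) ≈ 1.869919, MB₁ = 14.8, so M₁ = 1.869919 × 14.8 ≈ 27.6748 million.
After: m₂ = (1 + 0.38) / (0.259 + 0.0525 + 0.38) ≈ 1.995662, MB₂ = 14.8 − 1.44 = 13.36, so M₂ = 1.995662 × 13.36 ≈ 26.662 million.
ΔM = M₂ − M₁ = 26.662 − 27.6748 = -1.0128 million.

-1.013 million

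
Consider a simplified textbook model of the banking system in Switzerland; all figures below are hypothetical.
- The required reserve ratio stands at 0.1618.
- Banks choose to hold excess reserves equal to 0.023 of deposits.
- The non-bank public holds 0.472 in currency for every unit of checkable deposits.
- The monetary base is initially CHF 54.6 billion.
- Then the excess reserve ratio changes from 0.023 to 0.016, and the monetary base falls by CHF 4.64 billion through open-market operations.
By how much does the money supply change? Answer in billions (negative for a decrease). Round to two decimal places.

-9.19 billion

Before: m₁ = (1 + 0.472) / (0.1618 + 0.023 + 0.472) ≈ 2.24117, MB₁ = 54.6, so M₁ = 2.24117 × 54.6 ≈ 122.3679 billion.
After: m₂ = (1 + 0.472) / (0.1618 + 0.016 + 0.472) ≈ 2.26531, MB₂ = 54.6 − 4.64 = 49.96, so M₂ = 2.26531 × 49.96 ≈ 113.1749 billion.
ΔM = M₂ − M₁ = 113.1749 − 122.3679 = -9.193 billion.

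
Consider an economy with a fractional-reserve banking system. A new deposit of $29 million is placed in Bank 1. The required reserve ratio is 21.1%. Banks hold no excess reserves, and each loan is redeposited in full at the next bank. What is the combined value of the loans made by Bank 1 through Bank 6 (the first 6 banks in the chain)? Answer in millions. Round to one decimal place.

$82.3 million

Bank i lends (1 − rr)^i of the original deposit: Bank 1 lends 29·0.7890 = 22.8810, Bank 2 lends 29·0.7890² ≈ 18.0531, and so on.
Summing a geometric series: total = 29·[0.7890·(1 − 0.7890^6) / (1 − 0.7890)] ≈ 82.2797 million.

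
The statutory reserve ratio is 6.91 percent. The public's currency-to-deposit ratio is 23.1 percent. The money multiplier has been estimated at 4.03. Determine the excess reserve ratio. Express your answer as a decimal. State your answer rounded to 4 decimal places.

0.0054

Using m = 4.03. Since m = (1 + c)/(c + rr + e), the denominator satisfies c + rr + e = (1 + c)/m = (1 + 0.231) / 4.03 ≈ 0.305459.
With c = 0.231 and rr = 0.0691, the excess reserve ratio is 0.305459 − 0.231 − 0.0691 = 0.005359.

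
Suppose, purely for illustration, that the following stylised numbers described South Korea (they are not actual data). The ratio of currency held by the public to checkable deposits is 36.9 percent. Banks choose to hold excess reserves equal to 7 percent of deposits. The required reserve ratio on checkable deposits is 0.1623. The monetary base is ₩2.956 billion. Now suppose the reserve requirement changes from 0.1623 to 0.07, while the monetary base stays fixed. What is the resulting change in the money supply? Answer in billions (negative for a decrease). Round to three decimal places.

₩1.220 billion

Initially m₁ = (1 + 0.369) / (0.1623 + 0.07 + 0.369) ≈ 2.27673, so M₁ = 2.27673 × 2.956 ≈ 6.73 billion.
After the change m₂ = (1 + 0.369) / (0.07 + 0.07 + 0.369) ≈ 2.68959, so M₂ = 2.68959 × 2.956 ≈ 7.9504 billion.
ΔM = M₂ − M₁ = 7.9504 − 6.73 = 1.2204 billion.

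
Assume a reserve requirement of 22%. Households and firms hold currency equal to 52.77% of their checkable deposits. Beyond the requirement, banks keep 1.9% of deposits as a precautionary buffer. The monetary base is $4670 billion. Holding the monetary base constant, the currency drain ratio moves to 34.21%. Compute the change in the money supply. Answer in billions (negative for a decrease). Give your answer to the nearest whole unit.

Initially m₁ = (1 + 0.5277) / (0.22 + 0.019 + 0.5277) ≈ 1.99257, so M₁ = 1.99257 × 4670 = 9305.3019 billion.
After the change m₂ = (1 + 0.3421) / (0.22 + 0.019 + 0.3421) ≈ 2.30959, so M₂ = 2.30959 × 4670 = 10785.7853 billion.
ΔM = M₂ − M₁ = 10785.7853 − 9305.3019 = 1480.4834 billion.

$1480 billion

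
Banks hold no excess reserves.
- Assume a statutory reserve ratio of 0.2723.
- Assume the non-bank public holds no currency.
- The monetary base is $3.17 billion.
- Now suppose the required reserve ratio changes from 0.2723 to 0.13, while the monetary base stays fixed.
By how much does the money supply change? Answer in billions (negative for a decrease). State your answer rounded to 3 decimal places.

Initially m₁ = 1 / (0.2723) ≈ 3.67242, so M₁ = 3.67242 × 3.17 ≈ 11.6416 billion.
After the change m₂ = 1 / (0.13) ≈ 7.69231, so M₂ = 7.69231 × 3.17 ≈ 24.3846 billion.
ΔM = M₂ − M₁ = 24.3846 − 11.6416 = 12.743 billion.

$12.743 billion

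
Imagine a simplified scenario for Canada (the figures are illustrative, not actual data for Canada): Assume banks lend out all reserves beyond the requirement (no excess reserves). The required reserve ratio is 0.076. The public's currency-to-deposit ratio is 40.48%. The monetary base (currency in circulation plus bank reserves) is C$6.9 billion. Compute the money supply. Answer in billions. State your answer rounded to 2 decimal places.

The money multiplier is m = (1 + c) / (rr + c) = (1 + 0.4048) / (0.076 + 0.4048) ≈ 2.9218.
So M = m × MB = 2.9218 × 6.9 ≈ 20.1604 billion.

C$20.16 billion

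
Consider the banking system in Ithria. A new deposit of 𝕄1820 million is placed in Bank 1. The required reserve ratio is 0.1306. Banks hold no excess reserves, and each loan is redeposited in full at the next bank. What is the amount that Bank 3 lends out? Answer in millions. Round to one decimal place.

Each bank lends a fraction (1 − rr) = 0.8694 of the deposit it receives, so Bank 3 receives 1820·0.8694^2 and lends 1820·0.8694^3 ≈ 1195.9976 million.

𝕄1196.0 million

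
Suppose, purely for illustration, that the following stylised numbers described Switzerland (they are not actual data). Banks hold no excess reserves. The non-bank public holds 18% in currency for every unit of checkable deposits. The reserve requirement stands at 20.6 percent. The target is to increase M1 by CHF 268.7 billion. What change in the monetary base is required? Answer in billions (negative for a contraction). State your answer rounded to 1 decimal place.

CHF 87.9 billion

The money multiplier is m = (1 + c) / (rr + c) = (1 + 0.18) / (0.206 + 0.18) ≈ 3.05699.
ΔMB = ΔM / m = (+268.7) / 3.05699 ≈ 87.8969 billion.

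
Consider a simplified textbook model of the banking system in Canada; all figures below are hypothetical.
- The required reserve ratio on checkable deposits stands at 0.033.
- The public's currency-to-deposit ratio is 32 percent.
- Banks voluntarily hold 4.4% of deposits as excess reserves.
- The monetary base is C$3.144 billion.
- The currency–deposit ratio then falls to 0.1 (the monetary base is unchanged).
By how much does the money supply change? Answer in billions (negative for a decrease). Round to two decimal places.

C$9.09 billion

Initially m₁ = (1 + 0.32) / (0.033 + 0.044 + 0.32) ≈ 3.3249, so M₁ = 3.3249 × 3.144 ≈ 10.4535 billion.
After the change m₂ = (1 + 0.1) / (0.033 + 0.044 + 0.1) ≈ 6.2147, so M₂ = 6.2147 × 3.144 ≈ 19.539 billion.
ΔM = M₂ − M₁ = 19.539 − 10.4535 = 9.0855 billion.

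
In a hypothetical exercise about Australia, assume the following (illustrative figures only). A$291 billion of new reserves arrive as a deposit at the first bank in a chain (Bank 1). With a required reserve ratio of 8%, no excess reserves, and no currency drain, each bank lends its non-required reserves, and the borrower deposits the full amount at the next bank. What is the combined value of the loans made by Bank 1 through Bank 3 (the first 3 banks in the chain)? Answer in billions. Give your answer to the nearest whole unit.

A$741 billion

Bank i lends (1 − rr)^i of the original deposit: Bank 1 lends 291·0.9200 = 267.7200, Bank 2 lends 291·0.9200² = 246.3024, and so on.
Summing a geometric series: total = 291·[0.9200·(1 − 0.9200^3) / (1 − 0.9200)] ≈ 740.6206 billion.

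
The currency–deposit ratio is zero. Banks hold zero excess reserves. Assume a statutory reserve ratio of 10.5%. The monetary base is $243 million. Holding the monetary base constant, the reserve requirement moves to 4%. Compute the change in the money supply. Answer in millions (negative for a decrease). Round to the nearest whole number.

$3761 million

Initially m₁ = 1 / (0.105) ≈ 9.5238, so M₁ = 9.5238 × 243 = 2314.2834 million.
After the change m₂ = 1 / (0.04) = 25, so M₂ = 25 × 243 = 6075 million.
ΔM = M₂ − M₁ = 6075 − 2314.2834 = 3760.7166 million.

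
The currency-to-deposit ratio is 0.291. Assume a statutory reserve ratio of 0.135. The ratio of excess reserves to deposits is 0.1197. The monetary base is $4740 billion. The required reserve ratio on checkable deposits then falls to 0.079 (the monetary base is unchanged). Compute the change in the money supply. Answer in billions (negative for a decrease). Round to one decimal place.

Initially m₁ = (1 + 0.291) / (0.135 + 0.1197 + 0.291) ≈ 2.365769, so M₁ = 2.365769 × 4740 ≈ 11213.7451 billion.
After the change m₂ = (1 + 0.291) / (0.079 + 0.1197 + 0.291) ≈ 2.636308, so M₂ = 2.636308 × 4740 ≈ 12496.0999 billion.
ΔM = M₂ − M₁ = 12496.0999 − 11213.7451 = 1282.3548 billion.

$1282.4 billion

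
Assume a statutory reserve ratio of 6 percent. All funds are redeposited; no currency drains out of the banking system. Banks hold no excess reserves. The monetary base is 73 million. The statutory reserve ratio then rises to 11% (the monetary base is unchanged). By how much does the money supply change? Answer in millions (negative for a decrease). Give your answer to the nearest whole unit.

Initially m₁ = 1 / (0.06) ≈ 16.6667, so M₁ = 16.6667 × 73 = 1216.6691 million.
After the change m₂ = 1 / (0.11) ≈ 9.0909, so M₂ = 9.0909 × 73 = 663.6357 million.
ΔM = M₂ − M₁ = 663.6357 − 1216.6691 = -553.0334 million.

-553 million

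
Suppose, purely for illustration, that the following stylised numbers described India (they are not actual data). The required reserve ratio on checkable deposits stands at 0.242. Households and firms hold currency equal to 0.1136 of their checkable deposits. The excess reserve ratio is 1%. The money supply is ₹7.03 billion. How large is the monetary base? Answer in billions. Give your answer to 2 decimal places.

₹2.31 billion

The money multiplier is m = (1 + c) / (rr + e + c) = (1 + 0.1136) / (0.242 + 0.01 + 0.1136) ≈ 3.0460.
MB = M / m = 7.03 / 3.0460 ≈ 2.3079 billion.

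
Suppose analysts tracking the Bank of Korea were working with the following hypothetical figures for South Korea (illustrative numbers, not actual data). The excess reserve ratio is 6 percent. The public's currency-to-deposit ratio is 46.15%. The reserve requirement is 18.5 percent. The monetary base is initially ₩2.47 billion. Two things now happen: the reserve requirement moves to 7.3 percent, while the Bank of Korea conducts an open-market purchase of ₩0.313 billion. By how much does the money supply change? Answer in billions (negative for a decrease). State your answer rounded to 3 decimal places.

Before: m₁ = (1 + 0.4615) / (0.185 + 0.06 + 0.4615) ≈ 2.06865, MB₁ = 2.47, so M₁ = 2.06865 × 2.47 ≈ 5.1096 billion.
After: m₂ = (1 + 0.4615) / (0.073 + 0.06 + 0.4615) ≈ 2.45837, MB₂ = 2.47 + 0.313 = 2.783, so M₂ = 2.45837 × 2.783 ≈ 6.8416 billion.
ΔM = M₂ − M₁ = 6.8416 − 5.1096 = 1.732 billion.

₩1.732 billion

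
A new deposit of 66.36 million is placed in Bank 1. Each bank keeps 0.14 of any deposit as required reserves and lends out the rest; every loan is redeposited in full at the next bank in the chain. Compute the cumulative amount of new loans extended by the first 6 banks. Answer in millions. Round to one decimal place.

Bank i lends (1 − rr)^i of the original deposit: Bank 1 lends 66.36·0.8600 = 57.0696, Bank 2 lends 66.36·0.8600² ≈ 49.0799, and so on.
Summing a geometric series: total = 66.36·[0.8600·(1 − 0.8600^6) / (1 − 0.8600)] ≈ 242.7222 million.

242.7 million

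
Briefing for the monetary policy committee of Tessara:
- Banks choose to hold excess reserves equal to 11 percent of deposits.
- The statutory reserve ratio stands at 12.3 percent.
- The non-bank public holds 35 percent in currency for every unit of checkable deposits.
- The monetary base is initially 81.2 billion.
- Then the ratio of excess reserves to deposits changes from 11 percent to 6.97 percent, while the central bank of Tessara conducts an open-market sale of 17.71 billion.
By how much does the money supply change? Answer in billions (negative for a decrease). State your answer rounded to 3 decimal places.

Before: m₁ = (1 + 0.35) / (0.123 + 0.11 + 0.35) ≈ 2.315609, MB₁ = 81.2, so M₁ = 2.315609 × 81.2 ≈ 188.0275 billion.
After: m₂ = (1 + 0.35) / (0.123 + 0.0697 + 0.35) ≈ 2.487562, MB₂ = 81.2 − 17.71 = 63.49, so M₂ = 2.487562 × 63.49 ≈ 157.9353 billion.
ΔM = M₂ − M₁ = 157.9353 − 188.0275 = -30.0922 billion.

-30.092 billion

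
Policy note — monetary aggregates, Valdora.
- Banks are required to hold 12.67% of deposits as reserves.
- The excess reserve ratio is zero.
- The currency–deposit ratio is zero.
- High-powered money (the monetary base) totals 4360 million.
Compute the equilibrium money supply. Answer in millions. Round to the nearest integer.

With no currency drain or excess reserves, the money multiplier is m = 1/rr = 1/0.1267 ≈ 7.89266.
Money supply M = m × MB = 7.89266 × 4360 = 34411.9976 million.

34412 million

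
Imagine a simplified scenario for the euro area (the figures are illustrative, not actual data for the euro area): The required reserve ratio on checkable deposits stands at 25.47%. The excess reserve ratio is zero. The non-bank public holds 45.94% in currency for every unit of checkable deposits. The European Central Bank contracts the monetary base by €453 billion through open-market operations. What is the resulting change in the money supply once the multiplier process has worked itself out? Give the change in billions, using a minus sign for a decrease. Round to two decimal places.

-925.79 billion

The money multiplier is m = (1 + c) / (rr + c) = (1 + 0.4594) / (0.2547 + 0.4594) ≈ 2.043691.
The sale removes 453 billion of base, so ΔM = m × ΔMB = 2.043691 × (−453) ≈ -925.792 billion.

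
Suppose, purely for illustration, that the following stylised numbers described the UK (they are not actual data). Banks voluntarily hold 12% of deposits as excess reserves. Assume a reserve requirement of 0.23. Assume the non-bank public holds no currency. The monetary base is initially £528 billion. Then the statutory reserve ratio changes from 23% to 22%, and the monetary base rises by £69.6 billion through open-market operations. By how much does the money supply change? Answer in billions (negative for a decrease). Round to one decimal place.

Before: m₁ = 1 / (0.23 + 0.12) ≈ 2.85714, MB₁ = 528, so M₁ = 2.85714 × 528 ≈ 1508.5699 billion.
After: m₂ = 1 / (0.22 + 0.12) ≈ 2.94118, MB₂ = 528 + 69.6 = 597.6, so M₂ = 2.94118 × 597.6 ≈ 1757.6492 billion.
ΔM = M₂ − M₁ = 1757.6492 − 1508.5699 = 249.0793 billion.

£249.1 billion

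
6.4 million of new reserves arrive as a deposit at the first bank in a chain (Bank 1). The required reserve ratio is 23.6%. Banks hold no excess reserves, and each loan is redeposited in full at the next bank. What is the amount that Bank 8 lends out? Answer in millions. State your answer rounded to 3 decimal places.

Each bank lends a fraction (1 − rr) = 0.7640 of the deposit it receives, so Bank 8 receives 6.4·0.7640^7 and lends 6.4·0.7640^8 ≈ 0.7429 million.

0.743 million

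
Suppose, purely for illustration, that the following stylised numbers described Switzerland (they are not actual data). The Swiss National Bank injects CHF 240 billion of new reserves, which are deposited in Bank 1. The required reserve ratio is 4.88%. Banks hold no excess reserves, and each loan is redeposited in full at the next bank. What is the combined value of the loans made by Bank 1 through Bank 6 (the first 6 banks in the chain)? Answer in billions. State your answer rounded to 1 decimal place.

CHF 1213.1 billion

Bank i lends (1 − rr)^i of the original deposit: Bank 1 lends 240·0.9512 = 228.2880, Bank 2 lends 240·0.9512² ≈ 217.1475, and so on.
Summing a geometric series: total = 240·[0.9512·(1 − 0.9512^6) / (1 − 0.9512)] ≈ 1213.1040 billion.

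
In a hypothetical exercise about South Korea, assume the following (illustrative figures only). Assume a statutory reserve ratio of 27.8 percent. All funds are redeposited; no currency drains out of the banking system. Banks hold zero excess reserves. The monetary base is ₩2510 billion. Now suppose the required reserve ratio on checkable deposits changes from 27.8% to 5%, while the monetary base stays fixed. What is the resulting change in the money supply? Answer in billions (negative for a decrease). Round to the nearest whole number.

₩41171 billion

Initially m₁ = 1 / (0.278) ≈ 3.59712, so M₁ = 3.59712 × 2510 = 9028.7712 billion.
After the change m₂ = 1 / (0.05) = 20, so M₂ = 20 × 2510 = 50200 billion.
ΔM = M₂ − M₁ = 50200 − 9028.7712 = 41171.2288 billion.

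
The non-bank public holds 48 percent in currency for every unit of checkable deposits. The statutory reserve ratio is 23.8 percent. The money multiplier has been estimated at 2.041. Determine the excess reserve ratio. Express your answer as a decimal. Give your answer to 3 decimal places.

Using m = 2.041. Since m = (1 + c)/(c + rr + e), the denominator satisfies c + rr + e = (1 + c)/m = (1 + 0.48) / 2.041 ≈ 0.725135.
With c = 0.48 and rr = 0.238, the excess reserve ratio is 0.725135 − 0.48 − 0.238 = 0.007135.

0.007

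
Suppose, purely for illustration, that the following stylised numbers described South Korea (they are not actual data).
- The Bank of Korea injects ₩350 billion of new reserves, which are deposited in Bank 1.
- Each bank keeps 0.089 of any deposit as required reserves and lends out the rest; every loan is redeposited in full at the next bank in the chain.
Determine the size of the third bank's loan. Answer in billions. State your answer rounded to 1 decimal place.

₩264.6 billion

Each bank lends a fraction (1 − rr) = 0.9110 of the deposit it receives, so Bank 3 receives 350·0.9110^2 and lends 350·0.9110^3 ≈ 264.6203 billion.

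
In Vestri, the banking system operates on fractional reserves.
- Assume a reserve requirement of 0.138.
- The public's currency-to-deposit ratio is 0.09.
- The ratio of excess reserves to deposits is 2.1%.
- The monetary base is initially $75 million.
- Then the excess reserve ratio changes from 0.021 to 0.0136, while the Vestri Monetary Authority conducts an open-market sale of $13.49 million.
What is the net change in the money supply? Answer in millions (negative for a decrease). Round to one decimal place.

Before: m₁ = (1 + 0.09) / (0.138 + 0.021 + 0.09) ≈ 4.3775, MB₁ = 75, so M₁ = 4.3775 × 75 = 328.3125 million.
After: m₂ = (1 + 0.09) / (0.138 + 0.0136 + 0.09) ≈ 4.5116, MB₂ = 75 − 13.49 = 61.51, so M₂ = 4.5116 × 61.51 ≈ 277.5085 million.
ΔM = M₂ − M₁ = 277.5085 − 328.3125 = -50.804 million.

-50.8 million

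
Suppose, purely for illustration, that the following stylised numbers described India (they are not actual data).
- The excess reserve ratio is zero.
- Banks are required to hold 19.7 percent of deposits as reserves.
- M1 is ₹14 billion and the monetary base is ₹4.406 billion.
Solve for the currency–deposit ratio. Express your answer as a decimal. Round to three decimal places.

Using m = M/MB = 14/4.406 ≈ 3.177485. From m = (1 + c)/(c + rr + e), rearranging gives 1 + c = m·(c + rr + e), so c·(1 − m) = m·(rr + e) − 1.
Hence c = [m·(rr + e) − 1]/(1 − m) = [3.177485 × (0.197 + 0) − 1] / (1 − 3.177485) ≈ 0.171774.

0.172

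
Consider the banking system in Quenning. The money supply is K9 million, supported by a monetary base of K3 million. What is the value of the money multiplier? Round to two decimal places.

3.00

The money multiplier is m = M / MB = 9 / 3 = 3.00000.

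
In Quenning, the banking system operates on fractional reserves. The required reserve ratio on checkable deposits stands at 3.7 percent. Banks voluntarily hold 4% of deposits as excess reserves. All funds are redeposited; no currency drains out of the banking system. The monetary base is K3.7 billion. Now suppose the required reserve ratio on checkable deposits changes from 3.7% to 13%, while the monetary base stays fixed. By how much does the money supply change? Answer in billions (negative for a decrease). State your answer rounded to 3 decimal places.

Initially m₁ = 1 / (0.037 + 0.04) ≈ 12.98701, so M₁ = 12.98701 × 3.7 ≈ 48.0519 billion.
After the change m₂ = 1 / (0.13 + 0.04) ≈ 5.88235, so M₂ = 5.88235 × 3.7 ≈ 21.7647 billion.
ΔM = M₂ − M₁ = 21.7647 − 48.0519 = -26.2872 billion.

-26.287 billion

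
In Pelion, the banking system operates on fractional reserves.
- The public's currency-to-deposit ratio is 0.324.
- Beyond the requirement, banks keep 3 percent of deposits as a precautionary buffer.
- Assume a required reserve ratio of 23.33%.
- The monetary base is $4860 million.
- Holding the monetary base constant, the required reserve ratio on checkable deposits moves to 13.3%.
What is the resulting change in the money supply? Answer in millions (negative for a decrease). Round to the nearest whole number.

Initially m₁ = (1 + 0.324) / (0.2333 + 0.03 + 0.324) ≈ 2.25438, so M₁ = 2.25438 × 4860 = 10956.2868 million.
After the change m₂ = (1 + 0.324) / (0.133 + 0.03 + 0.324) ≈ 2.71869, so M₂ = 2.71869 × 4860 = 13212.8334 million.
ΔM = M₂ − M₁ = 13212.8334 − 10956.2868 = 2256.5466 million.

$2257 million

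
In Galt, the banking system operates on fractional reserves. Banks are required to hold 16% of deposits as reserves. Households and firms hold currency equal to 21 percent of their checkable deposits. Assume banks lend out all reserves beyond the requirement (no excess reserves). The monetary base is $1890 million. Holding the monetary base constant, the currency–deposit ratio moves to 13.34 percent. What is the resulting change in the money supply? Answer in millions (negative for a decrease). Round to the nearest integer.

$1120 million

Initially m₁ = (1 + 0.21) / (0.16 + 0.21) ≈ 3.27027, so M₁ = 3.27027 × 1890 = 6180.8103 million.
After the change m₂ = (1 + 0.1334) / (0.16 + 0.1334) ≈ 3.86299, so M₂ = 3.86299 × 1890 = 7301.0511 million.
ΔM = M₂ − M₁ = 7301.0511 − 6180.8103 = 1120.2408 million.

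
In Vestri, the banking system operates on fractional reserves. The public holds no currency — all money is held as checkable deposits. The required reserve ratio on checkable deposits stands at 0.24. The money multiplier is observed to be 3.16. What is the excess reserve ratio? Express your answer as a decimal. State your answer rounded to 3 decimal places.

0.076

Using m = 3.16. Since m = (1 + c)/(c + rr + e), the denominator satisfies c + rr + e = (1 + c)/m = (1 + 0) / 3.16 ≈ 0.316456.
With c = 0 and rr = 0.24, the excess reserve ratio is 0.316456 − 0 − 0.24 = 0.076456.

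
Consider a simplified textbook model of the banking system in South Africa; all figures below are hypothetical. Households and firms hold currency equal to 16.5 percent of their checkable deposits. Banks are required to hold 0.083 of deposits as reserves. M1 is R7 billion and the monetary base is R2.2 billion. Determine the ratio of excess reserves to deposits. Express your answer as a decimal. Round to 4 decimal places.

Using m = M/MB = 7/2.2 ≈ 3.181818. Since m = (1 + c)/(c + rr + e), the denominator satisfies c + rr + e = (1 + c)/m = (1 + 0.165) / 3.181818 ≈ 0.366143.
With c = 0.165 and rr = 0.083, the ratio of excess reserves to deposits is 0.366143 − 0.165 − 0.083 = 0.118143.

0.1181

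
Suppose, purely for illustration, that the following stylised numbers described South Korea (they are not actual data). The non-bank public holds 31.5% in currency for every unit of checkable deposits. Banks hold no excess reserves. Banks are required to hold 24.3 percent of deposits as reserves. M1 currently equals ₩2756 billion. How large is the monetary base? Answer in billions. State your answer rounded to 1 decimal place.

₩1169.5 billion

The money multiplier is m = (1 + c) / (rr + c) = (1 + 0.315) / (0.243 + 0.315) ≈ 2.356631.
MB = M / m = 2756 / 2.356631 ≈ 1169.4661 billion.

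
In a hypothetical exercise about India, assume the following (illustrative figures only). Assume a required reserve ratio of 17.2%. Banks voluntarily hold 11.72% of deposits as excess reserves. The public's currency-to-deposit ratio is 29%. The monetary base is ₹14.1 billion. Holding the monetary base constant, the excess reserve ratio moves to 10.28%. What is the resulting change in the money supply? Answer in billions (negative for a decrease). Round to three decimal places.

₹0.801 billion

Initially m₁ = (1 + 0.29) / (0.172 + 0.1172 + 0.29) ≈ 2.227210, so M₁ = 2.227210 × 14.1 ≈ 31.4037 billion.
After the change m₂ = (1 + 0.29) / (0.172 + 0.1028 + 0.29) ≈ 2.283994, so M₂ = 2.283994 × 14.1 ≈ 32.2043 billion.
ΔM = M₂ − M₁ = 32.2043 − 31.4037 = 0.8006 billion.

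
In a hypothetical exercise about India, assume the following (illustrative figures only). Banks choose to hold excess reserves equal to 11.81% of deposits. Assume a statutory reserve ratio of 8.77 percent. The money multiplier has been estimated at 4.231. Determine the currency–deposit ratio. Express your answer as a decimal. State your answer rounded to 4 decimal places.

Using m = 4.231. From m = (1 + c)/(c + rr + e), rearranging gives 1 + c = m·(c + rr + e), so c·(1 − m) = m·(rr + e) − 1.
Hence c = [m·(rr + e) − 1]/(1 − m) = [4.231 × (0.0877 + 0.1181) − 1] / (1 − 4.231) ≈ 0.040006.

0.0400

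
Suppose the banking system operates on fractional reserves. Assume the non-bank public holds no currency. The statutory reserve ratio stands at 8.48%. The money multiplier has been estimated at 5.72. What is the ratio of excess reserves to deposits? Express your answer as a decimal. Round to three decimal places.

Using m = 5.72. Since m = (1 + c)/(c + rr + e), the denominator satisfies c + rr + e = (1 + c)/m = (1 + 0) / 5.72 ≈ 0.174825.
With c = 0 and rr = 0.0848, the ratio of excess reserves to deposits is 0.174825 − 0 − 0.0848 = 0.090025.

0.090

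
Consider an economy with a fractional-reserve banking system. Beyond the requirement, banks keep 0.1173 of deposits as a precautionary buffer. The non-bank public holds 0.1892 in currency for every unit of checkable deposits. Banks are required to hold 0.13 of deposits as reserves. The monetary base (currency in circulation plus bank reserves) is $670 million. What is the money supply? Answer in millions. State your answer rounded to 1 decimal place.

The money multiplier is m = (1 + c) / (rr + e + c) = (1 + 0.1892) / (0.13 + 0.1173 + 0.1892) ≈ 2.72440.
So M = m × MB = 2.72440 × 670 = 1825.348 million.

$1825.3 million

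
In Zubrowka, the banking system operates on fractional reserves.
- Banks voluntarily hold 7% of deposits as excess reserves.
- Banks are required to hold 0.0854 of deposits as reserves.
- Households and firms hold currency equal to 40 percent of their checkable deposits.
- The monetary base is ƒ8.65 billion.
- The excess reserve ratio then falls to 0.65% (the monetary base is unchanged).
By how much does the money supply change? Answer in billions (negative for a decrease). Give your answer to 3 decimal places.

ƒ2.815 billion

Initially m₁ = (1 + 0.4) / (0.0854 + 0.07 + 0.4) ≈ 2.52071, so M₁ = 2.52071 × 8.65 ≈ 21.8041 billion.
After the change m₂ = (1 + 0.4) / (0.0854 + 0.0065 + 0.4) ≈ 2.84611, so M₂ = 2.84611 × 8.65 ≈ 24.6189 billion.
ΔM = M₂ − M₁ = 24.6189 − 21.8041 = 2.8148 billion.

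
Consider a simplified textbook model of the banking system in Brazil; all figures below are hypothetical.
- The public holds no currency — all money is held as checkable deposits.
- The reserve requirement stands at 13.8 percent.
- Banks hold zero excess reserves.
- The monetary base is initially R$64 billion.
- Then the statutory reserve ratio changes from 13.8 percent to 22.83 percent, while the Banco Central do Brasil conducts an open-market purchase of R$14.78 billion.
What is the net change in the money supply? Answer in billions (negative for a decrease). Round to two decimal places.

Before: m₁ = 1 / (0.138) ≈ 7.24638, MB₁ = 64, so M₁ = 7.24638 × 64 ≈ 463.7683 billion.
After: m₂ = 1 / (0.2283) ≈ 4.38020, MB₂ = 64 + 14.78 = 78.78, so M₂ = 4.38020 × 78.78 ≈ 345.0722 billion.
ΔM = M₂ − M₁ = 345.0722 − 463.7683 = -118.6961 billion.

-118.70 billion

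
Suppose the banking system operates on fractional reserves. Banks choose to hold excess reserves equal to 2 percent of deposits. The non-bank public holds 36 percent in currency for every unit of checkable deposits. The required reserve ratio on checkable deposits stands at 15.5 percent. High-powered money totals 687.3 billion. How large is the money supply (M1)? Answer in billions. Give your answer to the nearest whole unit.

The money multiplier is m = (1 + c) / (rr + e + c) = (1 + 0.36) / (0.155 + 0.02 + 0.36) ≈ 2.5421.
So M = m × MB = 2.5421 × 687.3 ≈ 1747.1853 billion.

1747 billion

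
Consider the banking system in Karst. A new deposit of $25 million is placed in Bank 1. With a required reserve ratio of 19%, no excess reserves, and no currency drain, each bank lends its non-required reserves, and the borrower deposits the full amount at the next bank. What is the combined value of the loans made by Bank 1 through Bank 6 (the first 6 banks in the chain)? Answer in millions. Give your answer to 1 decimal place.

Bank i lends (1 − rr)^i of the original deposit: Bank 1 lends 25·0.8100 = 20.2500, Bank 2 lends 25·0.8100² = 16.4025, and so on.
Summing a geometric series: total = 25·[0.8100·(1 − 0.8100^6) / (1 − 0.8100)] ≈ 76.4779 million.

$76.5 million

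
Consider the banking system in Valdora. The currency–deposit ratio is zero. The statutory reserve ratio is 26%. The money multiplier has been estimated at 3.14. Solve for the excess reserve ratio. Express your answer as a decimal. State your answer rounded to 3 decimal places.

Using m = 3.14. Since m = (1 + c)/(c + rr + e), the denominator satisfies c + rr + e = (1 + c)/m = (1 + 0) / 3.14 ≈ 0.318471.
With c = 0 and rr = 0.26, the excess reserve ratio is 0.318471 − 0 − 0.26 = 0.058471.

0.058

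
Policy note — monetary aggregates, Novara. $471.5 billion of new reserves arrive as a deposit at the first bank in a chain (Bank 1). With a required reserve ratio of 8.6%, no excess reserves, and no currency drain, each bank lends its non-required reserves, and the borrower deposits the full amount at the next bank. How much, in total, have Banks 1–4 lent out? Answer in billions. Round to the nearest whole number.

Bank i lends (1 − rr)^i of the original deposit: Bank 1 lends 471.5·0.9140 = 430.9510, Bank 2 lends 471.5·0.9140² ≈ 393.8892, and so on.
Summing a geometric series: total = 471.5·[0.9140·(1 − 0.9140^4) / (1 − 0.9140)] ≈ 1513.9084 billion.

$1514 billion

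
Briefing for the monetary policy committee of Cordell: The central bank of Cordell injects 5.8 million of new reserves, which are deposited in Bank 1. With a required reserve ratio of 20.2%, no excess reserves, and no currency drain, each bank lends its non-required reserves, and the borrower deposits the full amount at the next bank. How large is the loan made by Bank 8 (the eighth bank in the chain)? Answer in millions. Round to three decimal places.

0.954 million

Each bank lends a fraction (1 − rr) = 0.7980 of the deposit it receives, so Bank 8 receives 5.8·0.7980^7 and lends 5.8·0.7980^8 ≈ 0.9538 million.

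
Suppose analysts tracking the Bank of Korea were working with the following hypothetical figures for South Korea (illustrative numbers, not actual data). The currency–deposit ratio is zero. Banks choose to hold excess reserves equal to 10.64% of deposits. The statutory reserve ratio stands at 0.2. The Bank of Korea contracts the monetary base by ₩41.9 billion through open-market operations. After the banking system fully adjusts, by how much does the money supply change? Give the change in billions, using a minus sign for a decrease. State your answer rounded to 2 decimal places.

The money multiplier is m = 1 / (rr + e) = 1 / (0.2 + 0.1064) ≈ 3.26371.
The sale removes 41.9 billion of base, so ΔM = m × ΔMB = 3.26371 × (−41.9) ≈ -136.7494 billion.

-136.75 billion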